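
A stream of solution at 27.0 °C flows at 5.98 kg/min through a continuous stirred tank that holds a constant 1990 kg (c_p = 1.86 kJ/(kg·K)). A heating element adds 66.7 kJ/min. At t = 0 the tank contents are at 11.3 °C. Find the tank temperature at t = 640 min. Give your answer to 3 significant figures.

M c_p dT/dt = ṁ c_p (T_in − T) + Q̇.
τ = M/ṁ = 332.78 min; T_ss = T_in + Q̇/(ṁ c_p) = 27.0 + 66.7/(5.98·1.86) = 32.997 °C.
Solution: T(t) = T_ss + (T₀ − T_ss) e^(−t/τ).
T(640) = 32.997 + (-21.697)·e^(−640/332.78) = 32.997 + (-21.697)·0.14614 = 29.826 °C.

29.8 °C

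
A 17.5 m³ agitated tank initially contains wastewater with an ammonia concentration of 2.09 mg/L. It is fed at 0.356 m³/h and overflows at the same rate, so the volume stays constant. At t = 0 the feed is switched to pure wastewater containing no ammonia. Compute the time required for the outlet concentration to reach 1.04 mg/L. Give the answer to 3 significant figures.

34.3 h

Species balance: V dC/dt = Q(C_in − C) ⇒ τ = V/Q = 49.157 h.
C(t) = C_in + (C₀ − C_in) e^(−t/τ). Set C = 1.04 and solve for t:
e^(−t/τ) = (C − C_in)/(C₀ − C_in) = (1.04 − 0)/(2.09 − 0) = 0.49761
t = −τ ln(…) = 49.157 × 0.69794 = 34.309 h.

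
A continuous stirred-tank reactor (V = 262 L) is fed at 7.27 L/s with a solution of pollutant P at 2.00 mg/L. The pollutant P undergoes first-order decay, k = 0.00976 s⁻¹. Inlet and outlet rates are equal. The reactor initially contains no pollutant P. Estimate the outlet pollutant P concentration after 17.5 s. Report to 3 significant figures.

Accumulation = in − out − consumed: V dC/dt = Q C_in − Q C − k V C.
This is linear with rate a = Q/V + k = 0.037508 s⁻¹.
C_ss = Q C_in/(Q + kV) = 1.4796 mg/L; C(t) = C_ss + (C₀ − C_ss) e^(−a t).
C(17.5) = 1.4796 + (-1.4796)·e^(−0.037508·17.5) = 1.4796 + (-1.4796)·0.51872 = 0.71209 mg/L.

0.712 mg/L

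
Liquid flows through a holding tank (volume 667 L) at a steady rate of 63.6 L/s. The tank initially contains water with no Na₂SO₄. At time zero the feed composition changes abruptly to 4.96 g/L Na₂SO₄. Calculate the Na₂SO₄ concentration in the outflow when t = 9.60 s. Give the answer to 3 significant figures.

2.97 g/L

Accumulation = in − out for the solute gives V dC/dt = Q(C_in − C).
Time constant τ = V/Q = 667/63.6 = 10.487 s.
C approaches C_in exponentially: C(t) = C_in + (C₀ − C_in) e^(−t/τ).
C(9.60) = 4.96 + (0 − 4.96)·e^(−9.60/10.487) = 4.96 + (-4.9600)·0.40036 = 2.9742 g/L.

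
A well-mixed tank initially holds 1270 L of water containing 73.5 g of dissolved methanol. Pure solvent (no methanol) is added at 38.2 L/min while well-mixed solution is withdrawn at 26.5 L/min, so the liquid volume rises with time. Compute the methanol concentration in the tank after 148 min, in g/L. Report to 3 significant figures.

Let m(t) be the amount of methanol. Volume: V(t) = V₀ + (Q_in − Q_out) t = 1270 + 11.700 t; V(148) = 3001.6 L.
No methanol enters, so dm/dt = −Q_out · (m/V).
dm/m = −Q_out dt/(V₀ + 11.700 t); integrating gives ln(m/m₀) = −(Q_out/(Q_in−Q_out)) ln(V/V₀).
m = m₀ (V₀/V)^(Q_out/(Q_in−Q_out)) = 73.5 × (1270/3001.6)^(2.2650) = 10.476 g.
C = m/V = 10.476/3001.6 = 0.0034903 g/L.

0.00349 g/L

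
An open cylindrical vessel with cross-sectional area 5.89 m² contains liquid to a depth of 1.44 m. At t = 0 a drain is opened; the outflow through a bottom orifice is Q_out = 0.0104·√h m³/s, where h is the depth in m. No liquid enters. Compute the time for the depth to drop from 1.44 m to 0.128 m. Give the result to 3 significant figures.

With no inflow, A dh/dt = −0.0104 √h.
Separate and integrate: 2(√h − √h₀) = −(0.0104/A) t.
t = 2A(√h₀ − √h)/0.0104 = 2·5.89·(√1.44 − √0.128)/0.0104
  = 11.780 × (1.2000 − 0.35777) / 0.0104 = 953.99 s.

954 s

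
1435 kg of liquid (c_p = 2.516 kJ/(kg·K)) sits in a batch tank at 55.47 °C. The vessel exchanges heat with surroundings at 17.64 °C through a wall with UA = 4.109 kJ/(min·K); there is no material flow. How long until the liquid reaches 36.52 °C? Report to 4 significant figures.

610.7 min

M c_p dT/dt = −UA(T − T_amb).
τ = M c_p/UA = 878.671 min; T_ss = T_amb = 17.6400 °C.
T(t) = T_ss + (T₀ − T_ss)e^(−t/τ); set T = 36.52:
t = −τ ln[(T − T_ss)/(T₀ − T_ss)] = −878.671 · ln(0.499075) = 610.676 min.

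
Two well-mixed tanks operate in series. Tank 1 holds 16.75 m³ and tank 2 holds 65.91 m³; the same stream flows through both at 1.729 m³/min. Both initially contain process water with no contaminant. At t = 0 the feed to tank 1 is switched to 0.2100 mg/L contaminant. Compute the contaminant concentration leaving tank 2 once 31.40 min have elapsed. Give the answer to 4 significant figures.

0.08925 mg/L

Each tank obeys Vᵢ dCᵢ/dt = Q(Cᵢ₋₁ − Cᵢ), so τᵢ = Vᵢ/Q.
τ₁ = 16.75/1.729 = 9.68768 min; τ₂ = 65.91/1.729 = 38.1203 min.
Solving the cascade with C₁(0)=C₂(0)=0 gives C₂(t) = C_in[1 − (τ₁ e^(−t/τ₁) − τ₂ e^(−t/τ₂))/(τ₁ − τ₂)].
At t = 31.40: e^(−t/τ₁) = 0.0391158, e^(−t/τ₂) = 0.438802.
C₂ = 0.2100·[1 − (9.68768·0.0391158 − 38.1203·0.438802)/(-28.4326)] = 0.2100·0.425016 = 0.0892533 mg/L.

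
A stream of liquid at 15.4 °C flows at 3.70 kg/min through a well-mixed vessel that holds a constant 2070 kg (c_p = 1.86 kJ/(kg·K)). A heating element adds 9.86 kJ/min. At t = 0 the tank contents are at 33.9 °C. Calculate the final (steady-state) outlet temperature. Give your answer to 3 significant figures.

First-law balance (no shaft work): M c_p dT/dt = ṁ c_p (T_in − T) + 9.86.
At steady state dT/dt = 0 ⇒ T_ss = T_in + Q̇/(ṁ c_p) = 15.4 + 9.86/(3.70·1.86) = 16.833 °C.

16.8 °C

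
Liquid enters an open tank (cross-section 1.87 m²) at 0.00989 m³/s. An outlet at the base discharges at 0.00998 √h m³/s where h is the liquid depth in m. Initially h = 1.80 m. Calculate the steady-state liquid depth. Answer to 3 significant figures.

Accumulation of liquid (constant cross-section A): A dh/dt = Q_in − 0.00998 √h. At steady state dh/dt = 0:
Q_in = 0.00998 √h_ss ⇒ √h_ss = 0.00989/0.00998 = 0.99098.
h_ss = 0.99098² = 0.98205 m. (Since h₀ = 1.80 m > h_ss, the level will fall toward this value.)

0.982 m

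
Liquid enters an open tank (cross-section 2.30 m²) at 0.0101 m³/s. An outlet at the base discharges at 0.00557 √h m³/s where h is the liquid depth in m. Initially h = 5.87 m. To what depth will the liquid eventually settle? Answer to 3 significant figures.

3.29 m

Unsteady balance on liquid volume: A dh/dt = Q_in − 0.00557 √h. At steady state dh/dt = 0:
Q_in = 0.00557 √h_ss ⇒ √h_ss = 0.0101/0.00557 = 1.8133.
h_ss = 1.8133² = 3.2880 m. (Since h₀ = 5.87 m > h_ss, the level will fall toward this value.)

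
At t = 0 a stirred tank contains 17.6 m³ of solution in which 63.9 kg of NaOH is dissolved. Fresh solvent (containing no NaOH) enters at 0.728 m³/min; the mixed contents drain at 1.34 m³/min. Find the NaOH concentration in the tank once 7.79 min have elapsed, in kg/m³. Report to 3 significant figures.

2.49 kg/m³

Total volume: dV/dt = Q_in − Q_out = -0.61200 m³/min, so V(t) = 17.6 − 0.61200 t and V(7.79) = 12.833 m³.
No NaOH enters, so dm/dt = −Q_out · (m/V).
Separate: dm/m = −Q_out dt/V(t) ⇒ ln(m/m₀) = −(Q_out/(Q_in−Q_out)) ln(V/V₀).
m = m₀ (V₀/V)^(Q_out/(Q_in−Q_out)) = 63.9 × (17.6/12.833)^(-2.1895) = 31.996 kg.
C = m/V = 31.996/12.833 = 2.4933 kg/m³.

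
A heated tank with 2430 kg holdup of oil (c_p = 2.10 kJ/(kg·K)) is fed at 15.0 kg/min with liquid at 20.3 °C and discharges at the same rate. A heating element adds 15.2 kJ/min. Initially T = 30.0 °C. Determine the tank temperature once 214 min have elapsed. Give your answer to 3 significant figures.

Unsteady energy balance on the tank contents: M c_p dT/dt = ṁ c_p (T_in − T) + 15.2.
Rearrange: dT/dt = (T_ss − T)/τ with τ = M/ṁ = 162.00 min and T_ss = T_in + Q̇/(ṁ c_p) = 20.783 °C.
This is linear first-order; T(t) = T_ss + (T₀ − T_ss) e^(−t/τ).
T(214) = 20.783 + (9.2175)·e^(−214/162.00) = 20.783 + (9.2175)·0.26687 = 23.242 °C.

23.2 °C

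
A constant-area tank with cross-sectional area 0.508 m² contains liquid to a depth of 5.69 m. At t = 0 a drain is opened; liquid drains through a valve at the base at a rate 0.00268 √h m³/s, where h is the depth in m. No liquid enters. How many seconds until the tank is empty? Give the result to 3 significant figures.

Unsteady balance on liquid volume: A dh/dt = −0.00268 √h.
This is separable: 2 d(√h)/dt = −0.00268/A, so √h = √h₀ − (0.00268/(2A)) t.
Tank is empty when √h = 0: t_empty = 2A√h₀/0.00268.
t_empty = 2·0.508·√5.69/0.00268 = 1.0160·2.3854/0.00268 = 904.31 s.

904 s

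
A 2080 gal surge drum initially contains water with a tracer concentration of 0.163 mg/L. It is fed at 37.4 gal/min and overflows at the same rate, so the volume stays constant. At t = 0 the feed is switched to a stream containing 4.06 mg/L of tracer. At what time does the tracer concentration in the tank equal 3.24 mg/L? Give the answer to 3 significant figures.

Species balance: V dC/dt = Q(C_in − C) ⇒ τ = V/Q = 55.615 min.
C(t) = C_in + (C₀ − C_in) e^(−t/τ). Set C = 3.24 and solve for t:
e^(−t/τ) = (C − C_in)/(C₀ − C_in) = (3.24 − 4.06)/(0.163 − 4.06) = 0.21042
t = −τ ln(…) = 55.615 × 1.5587 = 86.685 min.

86.7 min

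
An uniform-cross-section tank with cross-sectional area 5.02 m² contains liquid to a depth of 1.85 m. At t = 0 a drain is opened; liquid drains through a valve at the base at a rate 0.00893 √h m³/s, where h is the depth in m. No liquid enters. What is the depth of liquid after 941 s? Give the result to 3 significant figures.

0.274 m

A dh/dt = −Q_out = −0.00893 √h.
This is separable: 2 d(√h)/dt = −0.00893/A, so √h = √h₀ − (0.00893/(2A)) t.
√h = √1.85 − 0.00893·941/(2·5.02) = 1.3601 − 0.83697 = 0.52318.
h = 0.52318² = 0.27372 m.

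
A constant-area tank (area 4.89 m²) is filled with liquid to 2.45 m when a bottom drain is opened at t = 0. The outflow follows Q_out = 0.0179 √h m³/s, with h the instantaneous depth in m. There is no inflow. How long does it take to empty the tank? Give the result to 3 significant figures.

855 s

Mass balance (ρ constant): A dh/dt = −0.0179 √h.
This is separable: 2 d(√h)/dt = −0.0179/A, so √h = √h₀ − (0.0179/(2A)) t.
Tank is empty when √h = 0: t_empty = 2A√h₀/0.0179.
t_empty = 2·4.89·√2.45/0.0179 = 9.7800·1.5652/0.0179 = 855.20 s.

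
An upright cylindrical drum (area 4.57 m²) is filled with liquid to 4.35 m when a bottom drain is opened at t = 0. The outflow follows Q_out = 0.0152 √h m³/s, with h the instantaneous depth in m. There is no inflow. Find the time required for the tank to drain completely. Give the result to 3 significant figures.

1250 s

Mass balance (ρ constant): A dh/dt = −0.0152 √h.
This is separable: 2 d(√h)/dt = −0.0152/A, so √h = √h₀ − (0.0152/(2A)) t.
Tank is empty when √h = 0: t_empty = 2A√h₀/0.0152.
t_empty = 2·4.57·√4.35/0.0152 = 9.1400·2.0857/0.0152 = 1254.1 s.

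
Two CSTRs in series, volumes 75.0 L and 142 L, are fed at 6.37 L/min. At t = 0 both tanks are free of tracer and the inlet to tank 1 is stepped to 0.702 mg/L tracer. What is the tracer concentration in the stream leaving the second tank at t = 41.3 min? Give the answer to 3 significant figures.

0.492 mg/L

Time constants: τᵢ = Vᵢ/Q for each well-mixed tank.
τ₁ = 75.0/6.37 = 11.774 min; τ₂ = 142/6.37 = 22.292 min.
Solving the cascade with C₁(0)=C₂(0)=0 gives C₂(t) = C_in[1 − (τ₁ e^(−t/τ₁) − τ₂ e^(−t/τ₂))/(τ₁ − τ₂)].
At t = 41.3: e^(−t/τ₁) = 0.029964, e^(−t/τ₂) = 0.15682.
C₂ = 0.702·[1 − (11.774·0.029964 − 22.292·0.15682)/(-10.518)] = 0.702·0.70119 = 0.49223 mg/L.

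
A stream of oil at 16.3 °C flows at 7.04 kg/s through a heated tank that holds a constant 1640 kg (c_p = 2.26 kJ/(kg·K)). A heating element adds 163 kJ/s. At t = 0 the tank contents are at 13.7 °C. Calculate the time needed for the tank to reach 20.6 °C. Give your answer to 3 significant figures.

Energy balance: M c_p dT/dt = ṁ c_p (T_in − T) + 163.
τ = M/ṁ = 232.95 s; T_ss = T_in + Q̇/(ṁ c_p) = 26.545 °C.
T(t) = T_ss + (T₀ − T_ss) e^(−t/τ). Set T = 20.6:
e^(−t/τ) = (20.6 − 26.545)/(13.7 − 26.545) = 0.46282
t = −232.95 · ln(0.46282) = 179.47 s.

179 s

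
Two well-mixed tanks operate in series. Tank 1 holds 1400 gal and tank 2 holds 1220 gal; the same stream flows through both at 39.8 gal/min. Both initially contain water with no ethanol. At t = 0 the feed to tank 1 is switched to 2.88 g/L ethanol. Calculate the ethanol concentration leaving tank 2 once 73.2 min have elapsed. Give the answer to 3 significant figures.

1.88 g/L

Species balance on tank i: dCᵢ/dt = (Cᵢ₋₁ − Cᵢ)/τᵢ with τᵢ = Vᵢ/Q.
τ₁ = 1400/39.8 = 35.176 min; τ₂ = 1220/39.8 = 30.653 min.
Tank 1: C₁ = C_in(1 − e^(−t/τ₁)). Tank 2 (τ₁ ≠ τ₂): C₂ = C_in[1 − (τ₁ e^(−t/τ₁) − τ₂ e^(−t/τ₂))/(τ₁ − τ₂)].
At t = 73.2: e^(−t/τ₁) = 0.12481, e^(−t/τ₂) = 0.091813.
C₂ = 2.88·[1 − (35.176·0.12481 − 30.653·0.091813)/(4.5226)] = 2.88·0.65155 = 1.8765 g/L.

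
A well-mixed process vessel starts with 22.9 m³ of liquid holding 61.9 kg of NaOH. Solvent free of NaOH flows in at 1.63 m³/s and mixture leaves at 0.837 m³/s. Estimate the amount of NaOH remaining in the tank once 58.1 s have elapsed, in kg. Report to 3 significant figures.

Let m(t) be the amount of NaOH. Volume: V(t) = V₀ + (Q_in − Q_out) t = 22.9 + 0.79300 t; V(58.1) = 68.973 m³.
Solute balance: dm/dt = 0 − Q_out C = −Q_out m/V(t).
dm/m = −Q_out dt/(V₀ + 0.79300 t); integrating gives ln(m/m₀) = −(Q_out/(Q_in−Q_out)) ln(V/V₀).
m = m₀ (V₀/V)^(Q_out/(Q_in−Q_out)) = 61.9 × (22.9/68.973)^(1.0555) = 19.332 kg.

19.3 kg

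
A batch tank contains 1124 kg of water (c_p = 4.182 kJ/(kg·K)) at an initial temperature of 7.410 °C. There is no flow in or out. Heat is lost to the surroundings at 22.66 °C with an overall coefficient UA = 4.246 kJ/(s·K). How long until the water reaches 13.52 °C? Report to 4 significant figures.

Lumped-capacitance energy balance: M c_p dT/dt = UA(T_amb − T).
τ = M c_p/UA = 1107.06 s; T_ss = T_amb = 22.6600 °C.
T(t) = T_ss + (T₀ − T_ss)e^(−t/τ); set T = 13.52:
t = −τ ln[(T − T_ss)/(T₀ − T_ss)] = −1107.06 · ln(0.599344) = 566.724 s.

566.7 s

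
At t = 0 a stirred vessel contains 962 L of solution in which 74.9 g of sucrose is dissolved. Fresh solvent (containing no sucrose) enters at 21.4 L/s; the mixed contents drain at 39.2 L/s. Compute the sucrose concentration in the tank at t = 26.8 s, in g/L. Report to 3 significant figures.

Total volume: dV/dt = Q_in − Q_out = -17.800 L/s, so V(t) = 962 − 17.800 t and V(26.8) = 484.96 L.
No sucrose enters, so dm/dt = −Q_out · (m/V).
dm/m = −Q_out dt/(V₀ − 17.800 t); integrating gives ln(m/m₀) = −(Q_out/(Q_in−Q_out)) ln(V/V₀).
m = m₀ (V₀/V)^(Q_out/(Q_in−Q_out)) = 74.9 × (962/484.96)^(-2.2022) = 16.572 g.
C = m/V = 16.572/484.96 = 0.034172 g/L.

0.0342 g/L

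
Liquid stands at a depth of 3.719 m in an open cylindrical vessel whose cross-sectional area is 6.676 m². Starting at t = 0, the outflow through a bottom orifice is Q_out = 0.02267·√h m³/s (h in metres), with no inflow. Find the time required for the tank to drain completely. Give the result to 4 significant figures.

1136 s

Volume balance on the tank: A dh/dt = −0.02267 √h.
∫ h^(−1/2) dh = −(0.02267/A) ∫ dt, giving 2√h = 2√h₀ − (0.02267/A) t.
Set h = 0: 2√h₀ = (0.02267/A) t_empty ⇒ t_empty = 2A√h₀/0.02267.
t_empty = 2·6.676·√3.719/0.02267 = 13.3520·1.92847/0.02267 = 1135.82 s.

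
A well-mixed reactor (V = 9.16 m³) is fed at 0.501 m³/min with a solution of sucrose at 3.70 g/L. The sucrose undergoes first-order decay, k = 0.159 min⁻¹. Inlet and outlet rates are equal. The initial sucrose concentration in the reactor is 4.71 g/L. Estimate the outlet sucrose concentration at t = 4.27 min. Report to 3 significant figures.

2.46 g/L

Species balance: V dC/dt = Q C_in − Q C − k V C.
dC/dt = (Q/V) C_in − (Q/V + k) C; effective rate a = Q/V + k = 0.054694 + 0.159 = 0.21369 min⁻¹.
C_ss = Q C_in/(Q + kV) = 0.94700 g/L; C(t) = C_ss + (C₀ − C_ss) e^(−a t).
C(4.27) = 0.94700 + (3.7630)·e^(−0.21369·4.27) = 0.94700 + (3.7630)·0.40153 = 2.4580 g/L.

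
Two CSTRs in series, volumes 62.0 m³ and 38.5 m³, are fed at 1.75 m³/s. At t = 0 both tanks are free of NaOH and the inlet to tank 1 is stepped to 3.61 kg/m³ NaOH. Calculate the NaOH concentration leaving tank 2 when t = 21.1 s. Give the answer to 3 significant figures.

0.626 kg/m³

Species balance on tank i: dCᵢ/dt = (Cᵢ₋₁ − Cᵢ)/τᵢ with τᵢ = Vᵢ/Q.
τ₁ = 62.0/1.75 = 35.429 s; τ₂ = 38.5/1.75 = 22.000 s.
Tank 1: C₁ = C_in(1 − e^(−t/τ₁)). Tank 2 (τ₁ ≠ τ₂): C₂ = C_in[1 − (τ₁ e^(−t/τ₁) − τ₂ e^(−t/τ₂))/(τ₁ − τ₂)].
At t = 21.1: e^(−t/τ₁) = 0.55125, e^(−t/τ₂) = 0.38324.
C₂ = 3.61·[1 − (35.429·0.55125 − 22.000·0.38324)/(13.429)] = 3.61·0.17350 = 0.62633 kg/m³.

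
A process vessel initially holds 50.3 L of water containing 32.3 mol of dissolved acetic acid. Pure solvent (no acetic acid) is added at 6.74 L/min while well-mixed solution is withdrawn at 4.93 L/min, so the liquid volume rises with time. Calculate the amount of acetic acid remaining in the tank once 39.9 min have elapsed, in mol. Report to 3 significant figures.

2.86 mol

Let m(t) be the amount of acetic acid. Volume: V(t) = V₀ + (Q_in − Q_out) t = 50.3 + 1.8100 t; V(39.9) = 122.52 L.
Solute balance: dm/dt = 0 − Q_out C = −Q_out m/V(t).
Separate: dm/m = −Q_out dt/V(t) ⇒ ln(m/m₀) = −(Q_out/(Q_in−Q_out)) ln(V/V₀).
m = m₀ (V₀/V)^(Q_out/(Q_in−Q_out)) = 32.3 × (50.3/122.52)^(2.7238) = 2.8583 mol.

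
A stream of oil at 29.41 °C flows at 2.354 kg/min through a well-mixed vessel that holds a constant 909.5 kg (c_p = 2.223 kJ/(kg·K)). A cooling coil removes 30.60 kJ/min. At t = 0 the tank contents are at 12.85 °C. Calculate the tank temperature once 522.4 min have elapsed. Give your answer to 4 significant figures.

Heat balance on the well-mixed liquid: M c_p dT/dt = ṁ c_p (T_in − T) − 30.60.
τ = M/ṁ = 386.364 min; T_ss = T_in − Q̇/(ṁ c_p) = 29.41 − 30.60/(2.354·2.223) = 23.5624 °C.
T approaches T_ss exponentially: T(t) = T_ss + (T₀ − T_ss) e^(−t/τ).
T(522.4) = 23.5624 + (-10.7124)·e^(−522.4/386.364) = 23.5624 + (-10.7124)·0.258698 = 20.7911 °C.

20.79 °C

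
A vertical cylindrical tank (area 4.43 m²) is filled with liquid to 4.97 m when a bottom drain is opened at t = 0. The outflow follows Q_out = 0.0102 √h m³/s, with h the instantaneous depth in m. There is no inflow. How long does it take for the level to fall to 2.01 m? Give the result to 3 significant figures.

705 s

A dh/dt = −Q_out = −0.0102 √h.
Separate and integrate: 2(√h − √h₀) = −(0.0102/A) t.
t = 2A(√h₀ − √h)/0.0102 = 2·4.43·(√4.97 − √2.01)/0.0102
  = 8.8600 × (2.2293 − 1.4177) / 0.0102 = 704.98 s.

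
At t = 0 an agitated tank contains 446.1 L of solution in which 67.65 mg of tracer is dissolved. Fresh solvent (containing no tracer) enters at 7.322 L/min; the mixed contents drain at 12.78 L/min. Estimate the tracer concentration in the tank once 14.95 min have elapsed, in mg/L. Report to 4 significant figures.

0.1156 mg/L

Let m(t) be the amount of tracer. Volume: V(t) = V₀ + (Q_in − Q_out) t = 446.1 − 5.45800 t; V(14.95) = 364.503 L.
Solute balance: dm/dt = 0 − Q_out C = −Q_out m/V(t).
dm/m = −Q_out dt/(V₀ − 5.45800 t); integrating gives ln(m/m₀) = −(Q_out/(Q_in−Q_out)) ln(V/V₀).
m = m₀ (V₀/V)^(Q_out/(Q_in−Q_out)) = 67.65 × (446.1/364.503)^(-2.34152) = 42.1545 mg.
C = m/V = 42.1545/364.503 = 0.115649 mg/L.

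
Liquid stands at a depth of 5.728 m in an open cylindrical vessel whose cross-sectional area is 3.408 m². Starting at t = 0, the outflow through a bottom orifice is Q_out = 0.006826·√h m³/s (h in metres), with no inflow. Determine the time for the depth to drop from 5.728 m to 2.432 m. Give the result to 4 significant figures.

832.6 s

A dh/dt = −Q_out = −0.006826 √h.
∫ h^(−1/2) dh = −(0.006826/A) ∫ dt, giving 2√h = 2√h₀ − (0.006826/A) t.
t = 2A(√h₀ − √h)/0.006826 = 2·3.408·(√5.728 − √2.432)/0.006826
  = 6.81600 × (2.39332 − 1.55949) / 0.006826 = 832.615 s.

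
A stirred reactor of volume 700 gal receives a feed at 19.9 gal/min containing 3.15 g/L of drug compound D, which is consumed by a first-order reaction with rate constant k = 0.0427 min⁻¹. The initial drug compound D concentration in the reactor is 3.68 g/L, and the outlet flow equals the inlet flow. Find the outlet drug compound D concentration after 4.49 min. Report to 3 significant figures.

Species balance: V dC/dt = Q C_in − Q C − k V C.
dC/dt = (Q/V) C_in − (Q/V + k) C; effective rate a = Q/V + k = 0.028429 + 0.0427 = 0.071129 min⁻¹.
C_ss = Q C_in/(Q + kV) = 1.2590 g/L; C(t) = C_ss + (C₀ − C_ss) e^(−a t).
C(4.49) = 1.2590 + (2.4210)·e^(−0.071129·4.49) = 1.2590 + (2.4210)·0.72661 = 3.0181 g/L.

3.02 g/L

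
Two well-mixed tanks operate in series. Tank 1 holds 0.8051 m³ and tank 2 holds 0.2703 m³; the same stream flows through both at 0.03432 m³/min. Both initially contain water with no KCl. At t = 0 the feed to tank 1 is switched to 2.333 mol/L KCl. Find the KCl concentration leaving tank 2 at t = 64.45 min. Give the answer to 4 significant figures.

Time constants: τᵢ = Vᵢ/Q for each well-mixed tank.
τ₁ = 0.8051/0.03432 = 23.4586 min; τ₂ = 0.2703/0.03432 = 7.87587 min.
Solving the cascade with C₁(0)=C₂(0)=0 gives C₂(t) = C_in[1 − (τ₁ e^(−t/τ₁) − τ₂ e^(−t/τ₂))/(τ₁ − τ₂)].
At t = 64.45: e^(−t/τ₁) = 0.0640949, e^(−t/τ₂) = 0.000279302.
C₂ = 2.333·[1 − (23.4586·0.0640949 − 7.87587·0.000279302)/(15.5828)] = 2.333·0.903651 = 2.10822 mol/L.

2.108 mol/L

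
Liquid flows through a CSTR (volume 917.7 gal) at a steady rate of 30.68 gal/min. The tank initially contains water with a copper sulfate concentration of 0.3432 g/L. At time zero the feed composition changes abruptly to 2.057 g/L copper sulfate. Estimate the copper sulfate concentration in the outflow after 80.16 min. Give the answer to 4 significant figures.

1.939 g/L

Mass balance on the solute (V constant): V dC/dt = Q(C_in − C).
Rewrite as dC/dt + C/τ = C_in/τ, τ = V/Q = 29.9120 min.
Integrating: C(t) = C_in + (C₀ − C_in) e^(−t/τ).
C(80.16) = 2.057 + (0.3432 − 2.057)·e^(−80.16/29.9120) = 2.057 + (-1.71380)·0.0685727 = 1.93948 g/L.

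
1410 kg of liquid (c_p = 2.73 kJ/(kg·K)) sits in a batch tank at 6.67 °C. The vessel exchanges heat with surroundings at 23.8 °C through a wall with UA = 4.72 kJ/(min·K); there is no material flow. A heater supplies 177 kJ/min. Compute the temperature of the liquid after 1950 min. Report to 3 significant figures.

56.3 °C

M c_p dT/dt = −UA(T − T_amb) + Q̇.
dT/dt = (T_ss − T)/τ with T_ss = T_amb + Q̇/UA = 23.8 + 177/4.72 = 61.300 °C, τ = M c_p/UA = 1410·2.73/4.72 = 815.53 min.
T approaches T_ss exponentially: T(t) = T_ss + (T₀ − T_ss) e^(−t/τ).
T(1950) = 61.300 + (-54.630)·0.091530 = 56.300 °C.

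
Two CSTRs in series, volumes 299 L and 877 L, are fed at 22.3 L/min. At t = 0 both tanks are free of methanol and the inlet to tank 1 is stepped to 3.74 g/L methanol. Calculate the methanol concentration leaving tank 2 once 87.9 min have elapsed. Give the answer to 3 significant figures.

Time constants: τᵢ = Vᵢ/Q for each well-mixed tank.
τ₁ = 299/22.3 = 13.408 min; τ₂ = 877/22.3 = 39.327 min.
Tank 1: C₁ = C_in(1 − e^(−t/τ₁)). Tank 2 (τ₁ ≠ τ₂): C₂ = C_in[1 − (τ₁ e^(−t/τ₁) − τ₂ e^(−t/τ₂))/(τ₁ − τ₂)].
At t = 87.9: e^(−t/τ₁) = 0.0014219, e^(−t/τ₂) = 0.10698.
C₂ = 3.74·[1 − (13.408·0.0014219 − 39.327·0.10698)/(-25.919)] = 3.74·0.83841 = 3.1357 g/L.

3.14 g/L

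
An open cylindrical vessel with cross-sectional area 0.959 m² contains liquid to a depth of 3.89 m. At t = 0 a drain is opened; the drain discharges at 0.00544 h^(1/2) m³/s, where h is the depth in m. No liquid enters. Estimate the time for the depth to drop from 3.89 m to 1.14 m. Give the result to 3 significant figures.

319 s

A dh/dt = −Q_out = −0.00544 √h.
This is separable: 2 d(√h)/dt = −0.00544/A, so √h = √h₀ − (0.00544/(2A)) t.
t = 2A(√h₀ − √h)/0.00544 = 2·0.959·(√3.89 − √1.14)/0.00544
  = 1.9180 × (1.9723 − 1.0677) / 0.00544 = 318.94 s.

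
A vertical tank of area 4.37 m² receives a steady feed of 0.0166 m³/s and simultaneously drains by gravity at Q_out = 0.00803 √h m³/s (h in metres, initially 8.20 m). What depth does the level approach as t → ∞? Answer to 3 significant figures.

Volume balance on the tank: A dh/dt = Q_in − 0.00803 √h. At steady state dh/dt = 0:
Q_in = 0.00803 √h_ss ⇒ √h_ss = 0.0166/0.00803 = 2.0672.
h_ss = 2.0672² = 4.2735 m. (Since h₀ = 8.20 m > h_ss, the level will fall toward this value.)

4.27 m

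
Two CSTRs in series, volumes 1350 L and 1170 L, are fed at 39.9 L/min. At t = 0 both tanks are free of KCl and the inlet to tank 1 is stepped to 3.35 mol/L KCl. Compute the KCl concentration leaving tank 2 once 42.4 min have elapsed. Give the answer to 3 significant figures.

1.30 mol/L

Time constants: τᵢ = Vᵢ/Q for each well-mixed tank.
τ₁ = 1350/39.9 = 33.835 min; τ₂ = 1170/39.9 = 29.323 min.
Tank 1: C₁ = C_in(1 − e^(−t/τ₁)). Tank 2 (τ₁ ≠ τ₂): C₂ = C_in[1 − (τ₁ e^(−t/τ₁) − τ₂ e^(−t/τ₂))/(τ₁ − τ₂)].
At t = 42.4: e^(−t/τ₁) = 0.28560, e^(−t/τ₂) = 0.23552.
C₂ = 3.35·[1 − (33.835·0.28560 − 29.323·0.23552)/(4.5113)] = 3.35·0.38888 = 1.3027 mol/L.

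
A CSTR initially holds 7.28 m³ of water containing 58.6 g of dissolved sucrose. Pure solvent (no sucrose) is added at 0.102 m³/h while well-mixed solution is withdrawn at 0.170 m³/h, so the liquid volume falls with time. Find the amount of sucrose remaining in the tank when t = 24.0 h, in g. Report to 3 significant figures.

31.1 g

Total volume: dV/dt = Q_in − Q_out = -0.068000 m³/h, so V(t) = 7.28 − 0.068000 t and V(24.0) = 5.6480 m³.
No sucrose enters, so dm/dt = −Q_out · (m/V).
dm/m = −Q_out dt/(V₀ − 0.068000 t); integrating gives ln(m/m₀) = −(Q_out/(Q_in−Q_out)) ln(V/V₀).
m = m₀ (V₀/V)^(Q_out/(Q_in−Q_out)) = 58.6 × (7.28/5.6480)^(-2.5000) = 31.067 g.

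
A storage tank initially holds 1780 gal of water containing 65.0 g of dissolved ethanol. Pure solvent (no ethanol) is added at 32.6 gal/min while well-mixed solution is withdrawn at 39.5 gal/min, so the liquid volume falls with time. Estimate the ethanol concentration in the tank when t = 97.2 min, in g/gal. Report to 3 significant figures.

Let m(t) be the amount of ethanol. Volume: V(t) = V₀ + (Q_in − Q_out) t = 1780 − 6.9000 t; V(97.2) = 1109.3 gal.
Species balance (pure solvent in): dm/dt = −Q_out · m/V(t).
Separate: dm/m = −Q_out dt/V(t) ⇒ ln(m/m₀) = −(Q_out/(Q_in−Q_out)) ln(V/V₀).
m = m₀ (V₀/V)^(Q_out/(Q_in−Q_out)) = 65.0 × (1780/1109.3)^(-5.7246) = 4.3379 g.
C = m/V = 4.3379/1109.3 = 0.0039105 g/gal.

0.00391 g/gal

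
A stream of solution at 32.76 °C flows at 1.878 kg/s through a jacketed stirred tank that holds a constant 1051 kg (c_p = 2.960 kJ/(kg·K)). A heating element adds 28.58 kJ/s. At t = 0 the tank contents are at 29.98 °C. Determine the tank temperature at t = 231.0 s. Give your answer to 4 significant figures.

32.66 °C

First-law balance (no shaft work): M c_p dT/dt = ṁ c_p (T_in − T) + 28.58.
Rearrange: dT/dt = (T_ss − T)/τ with τ = M/ṁ = 559.638 s and T_ss = T_in + Q̇/(ṁ c_p) = 37.9013 °C.
T approaches T_ss exponentially: T(t) = T_ss + (T₀ − T_ss) e^(−t/τ).
T(231.0) = 37.9013 + (-7.92132)·e^(−231.0/559.638) = 37.9013 + (-7.92132)·0.661817 = 32.6589 °C.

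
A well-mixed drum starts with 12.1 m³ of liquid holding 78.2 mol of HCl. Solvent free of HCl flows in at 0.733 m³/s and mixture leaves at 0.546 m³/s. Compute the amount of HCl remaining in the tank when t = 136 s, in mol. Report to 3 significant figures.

Total volume: dV/dt = Q_in − Q_out = 0.18700 m³/s, so V(t) = 12.1 + 0.18700 t and V(136) = 37.532 m³.
Species balance (pure solvent in): dm/dt = −Q_out · m/V(t).
Separate: dm/m = −Q_out dt/V(t) ⇒ ln(m/m₀) = −(Q_out/(Q_in−Q_out)) ln(V/V₀).
m = m₀ (V₀/V)^(Q_out/(Q_in−Q_out)) = 78.2 × (12.1/37.532)^(2.9198) = 2.8694 mol.

2.87 mol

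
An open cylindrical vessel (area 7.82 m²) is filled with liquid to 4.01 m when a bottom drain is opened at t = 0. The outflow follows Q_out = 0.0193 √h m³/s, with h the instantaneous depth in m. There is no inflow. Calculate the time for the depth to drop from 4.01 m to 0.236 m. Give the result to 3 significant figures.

1230 s

A dh/dt = −Q_out = −0.0193 √h.
This is separable: 2 d(√h)/dt = −0.0193/A, so √h = √h₀ − (0.0193/(2A)) t.
t = 2A(√h₀ − √h)/0.0193 = 2·7.82·(√4.01 − √0.236)/0.0193
  = 15.640 × (2.0025 − 0.48580) / 0.0193 = 1229.1 s.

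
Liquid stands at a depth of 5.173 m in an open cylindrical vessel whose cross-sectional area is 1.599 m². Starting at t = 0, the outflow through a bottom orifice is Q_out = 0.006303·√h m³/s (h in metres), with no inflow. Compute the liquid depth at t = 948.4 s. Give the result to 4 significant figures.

0.1642 m

A dh/dt = −Q_out = −0.006303 √h.
Separate and integrate: 2(√h − √h₀) = −(0.006303/A) t.
√h = √5.173 − 0.006303·948.4/(2·1.599) = 2.27442 − 1.86922 = 0.405203.
h = 0.405203² = 0.164190 m.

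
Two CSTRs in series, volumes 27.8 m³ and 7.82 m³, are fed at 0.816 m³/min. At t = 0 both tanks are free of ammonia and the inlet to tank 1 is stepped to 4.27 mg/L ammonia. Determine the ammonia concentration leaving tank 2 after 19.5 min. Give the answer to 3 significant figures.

Species balance on tank i: dCᵢ/dt = (Cᵢ₋₁ − Cᵢ)/τᵢ with τᵢ = Vᵢ/Q.
τ₁ = 27.8/0.816 = 34.069 min; τ₂ = 7.82/0.816 = 9.5833 min.
Tank 1: C₁ = C_in(1 − e^(−t/τ₁)). Tank 2 (τ₁ ≠ τ₂): C₂ = C_in[1 − (τ₁ e^(−t/τ₁) − τ₂ e^(−t/τ₂))/(τ₁ − τ₂)].
At t = 19.5: e^(−t/τ₁) = 0.56418, e^(−t/τ₂) = 0.13071.
C₂ = 4.27·[1 − (34.069·0.56418 − 9.5833·0.13071)/(24.485)] = 4.27·0.26616 = 1.1365 mg/L.

1.14 mg/L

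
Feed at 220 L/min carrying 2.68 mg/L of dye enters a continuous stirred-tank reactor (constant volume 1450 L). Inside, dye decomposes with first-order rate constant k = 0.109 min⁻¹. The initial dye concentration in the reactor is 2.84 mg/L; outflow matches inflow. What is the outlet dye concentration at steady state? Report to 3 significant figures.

1.56 mg/L

V dC/dt = Q(C_in − C) − k V C.
Steady state (dC/dt = 0): C_ss = Q C_in/(Q + kV) = C_in/(1 + kV/Q).
C_ss = 220·2.68/(220 + 0.109·1450) = 589.60/378.05 = 1.5596 mg/L.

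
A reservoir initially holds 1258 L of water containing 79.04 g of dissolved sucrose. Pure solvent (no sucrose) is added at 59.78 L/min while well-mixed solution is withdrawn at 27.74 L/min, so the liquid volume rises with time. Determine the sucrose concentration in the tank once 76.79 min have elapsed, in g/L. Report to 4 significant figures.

Let m(t) be the amount of sucrose. Volume: V(t) = V₀ + (Q_in − Q_out) t = 1258 + 32.0400 t; V(76.79) = 3718.35 L.
No sucrose enters, so dm/dt = −Q_out · (m/V).
Separate: dm/m = −Q_out dt/V(t) ⇒ ln(m/m₀) = −(Q_out/(Q_in−Q_out)) ln(V/V₀).
m = m₀ (V₀/V)^(Q_out/(Q_in−Q_out)) = 79.04 × (1258/3718.35)^(0.865793) = 30.9275 g.
C = m/V = 30.9275/3718.35 = 0.00831752 g/L.

0.008318 g/L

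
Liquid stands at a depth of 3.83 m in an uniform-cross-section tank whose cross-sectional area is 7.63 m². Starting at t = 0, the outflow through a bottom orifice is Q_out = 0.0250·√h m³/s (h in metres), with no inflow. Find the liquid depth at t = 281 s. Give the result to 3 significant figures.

With no inflow, A dh/dt = −0.0250 √h.
∫ h^(−1/2) dh = −(0.0250/A) ∫ dt, giving 2√h = 2√h₀ − (0.0250/A) t.
√h = √3.83 − 0.0250·281/(2·7.63) = 1.9570 − 0.46035 = 1.4967.
h = 1.4967² = 2.2401 m.

2.24 m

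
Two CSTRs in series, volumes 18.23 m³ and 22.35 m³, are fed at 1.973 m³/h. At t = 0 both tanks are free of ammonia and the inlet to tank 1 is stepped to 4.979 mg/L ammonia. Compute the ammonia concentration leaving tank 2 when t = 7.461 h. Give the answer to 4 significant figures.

0.8251 mg/L

Species balance on tank i: dCᵢ/dt = (Cᵢ₋₁ − Cᵢ)/τᵢ with τᵢ = Vᵢ/Q.
τ₁ = 18.23/1.973 = 9.23974 h; τ₂ = 22.35/1.973 = 11.3279 h.
Tank 1: C₁ = C_in(1 − e^(−t/τ₁)). Tank 2 (τ₁ ≠ τ₂): C₂ = C_in[1 − (τ₁ e^(−t/τ₁) − τ₂ e^(−t/τ₂))/(τ₁ − τ₂)].
At t = 7.461: e^(−t/τ₁) = 0.445976, e^(−t/τ₂) = 0.517556.
C₂ = 4.979·[1 − (9.23974·0.445976 − 11.3279·0.517556)/(-2.08819)] = 4.979·0.165720 = 0.825117 mg/L.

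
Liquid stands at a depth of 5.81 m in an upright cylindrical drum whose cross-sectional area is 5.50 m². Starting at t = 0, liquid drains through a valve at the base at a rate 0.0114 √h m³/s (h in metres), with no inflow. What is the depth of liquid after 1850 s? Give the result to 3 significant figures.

Accumulation of liquid (constant cross-section A): A dh/dt = −0.0114 √h.
This is separable: 2 d(√h)/dt = −0.0114/A, so √h = √h₀ − (0.0114/(2A)) t.
√h = √5.81 − 0.0114·1850/(2·5.50) = 2.4104 − 1.9173 = 0.49312.
h = 0.49312² = 0.24317 m.

0.243 m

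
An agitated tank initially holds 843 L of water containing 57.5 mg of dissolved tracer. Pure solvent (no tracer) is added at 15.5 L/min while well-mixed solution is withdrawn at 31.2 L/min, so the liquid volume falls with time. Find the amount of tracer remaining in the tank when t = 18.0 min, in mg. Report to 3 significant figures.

25.5 mg

Total volume: dV/dt = Q_in − Q_out = -15.700 L/min, so V(t) = 843 − 15.700 t and V(18.0) = 560.40 L.
Species balance (pure solvent in): dm/dt = −Q_out · m/V(t).
dm/m = −Q_out dt/(V₀ − 15.700 t); integrating gives ln(m/m₀) = −(Q_out/(Q_in−Q_out)) ln(V/V₀).
m = m₀ (V₀/V)^(Q_out/(Q_in−Q_out)) = 57.5 × (843/560.40)^(-1.9873) = 25.543 mg.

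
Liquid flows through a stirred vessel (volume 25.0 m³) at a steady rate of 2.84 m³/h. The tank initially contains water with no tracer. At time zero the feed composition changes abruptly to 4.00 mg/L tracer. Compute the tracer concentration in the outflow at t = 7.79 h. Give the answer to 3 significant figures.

Transient balance on the dissolved component: V dC/dt = Q(C_in − C).
So dC/dt = (C_in − C)/τ with τ = V/Q = 25.0/2.84 = 8.8028 h.
This is linear first-order; C(t) = C_in + (C₀ − C_in) e^(−t/τ).
C(7.79) = 4.00 + (0 − 4.00)·e^(−7.79/8.8028) = 4.00 + (-4.0000)·0.41274 = 2.3491 mg/L.

2.35 mg/L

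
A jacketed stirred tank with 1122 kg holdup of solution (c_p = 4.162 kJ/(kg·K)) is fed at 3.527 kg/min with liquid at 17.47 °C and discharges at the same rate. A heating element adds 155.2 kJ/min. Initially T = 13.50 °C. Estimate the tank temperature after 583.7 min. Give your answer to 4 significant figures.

25.72 °C

M c_p dT/dt = ṁ c_p (T_in − T) + Q̇.
τ = M/ṁ = 318.117 min; T_ss = T_in + Q̇/(ṁ c_p) = 17.47 + 155.2/(3.527·4.162) = 28.0427 °C.
Integrating: T(t) = T_ss + (T₀ − T_ss) e^(−t/τ).
T(583.7) = 28.0427 + (-14.5427)·e^(−583.7/318.117) = 28.0427 + (-14.5427)·0.159636 = 25.7211 °C.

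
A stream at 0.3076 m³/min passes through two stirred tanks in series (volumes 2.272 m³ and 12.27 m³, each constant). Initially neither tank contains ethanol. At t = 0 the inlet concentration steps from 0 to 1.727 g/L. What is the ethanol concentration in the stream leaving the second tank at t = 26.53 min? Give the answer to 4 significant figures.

0.6479 g/L

Time constants: τᵢ = Vᵢ/Q for each well-mixed tank.
τ₁ = 2.272/0.3076 = 7.38622 min; τ₂ = 12.27/0.3076 = 39.8895 min.
Solving the cascade with C₁(0)=C₂(0)=0 gives C₂(t) = C_in[1 − (τ₁ e^(−t/τ₁) − τ₂ e^(−t/τ₂))/(τ₁ − τ₂)].
At t = 26.53: e^(−t/τ₁) = 0.0275480, e^(−t/τ₂) = 0.514228.
C₂ = 1.727·[1 − (7.38622·0.0275480 − 39.8895·0.514228)/(-32.5033)] = 1.727·0.375176 = 0.647929 g/L.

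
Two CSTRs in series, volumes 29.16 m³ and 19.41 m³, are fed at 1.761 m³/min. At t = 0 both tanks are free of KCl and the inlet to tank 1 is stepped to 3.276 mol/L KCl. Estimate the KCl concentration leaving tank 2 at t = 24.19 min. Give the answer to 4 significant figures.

Species balance on tank i: dCᵢ/dt = (Cᵢ₋₁ − Cᵢ)/τᵢ with τᵢ = Vᵢ/Q.
τ₁ = 29.16/1.761 = 16.5588 min; τ₂ = 19.41/1.761 = 11.0221 min.
Tank 1: C₁ = C_in(1 − e^(−t/τ₁)). Tank 2 (τ₁ ≠ τ₂): C₂ = C_in[1 − (τ₁ e^(−t/τ₁) − τ₂ e^(−t/τ₂))/(τ₁ − τ₂)].
At t = 24.19: e^(−t/τ₁) = 0.232037, e^(−t/τ₂) = 0.111395.
C₂ = 3.276·[1 − (16.5588·0.232037 − 11.0221·0.111395)/(5.53663)] = 3.276·0.527792 = 1.72905 mol/L.

1.729 mol/L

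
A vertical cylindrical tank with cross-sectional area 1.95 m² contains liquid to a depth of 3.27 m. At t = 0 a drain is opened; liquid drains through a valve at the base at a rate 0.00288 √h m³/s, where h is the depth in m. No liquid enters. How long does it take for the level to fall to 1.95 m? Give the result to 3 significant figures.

With no inflow, A dh/dt = −0.00288 √h.
This is separable: 2 d(√h)/dt = −0.00288/A, so √h = √h₀ − (0.00288/(2A)) t.
t = 2A(√h₀ − √h)/0.00288 = 2·1.95·(√3.27 − √1.95)/0.00288
  = 3.9000 × (1.8083 − 1.3964) / 0.00288 = 557.77 s.

558 s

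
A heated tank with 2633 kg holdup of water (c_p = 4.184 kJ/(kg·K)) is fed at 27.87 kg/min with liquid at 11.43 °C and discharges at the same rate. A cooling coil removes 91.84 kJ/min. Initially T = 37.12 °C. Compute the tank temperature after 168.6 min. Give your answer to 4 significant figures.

15.09 °C

M c_p dT/dt = ṁ c_p (T_in − T) − Q̇.
Rearrange: dT/dt = (T_ss − T)/τ with τ = M/ṁ = 94.4743 min and T_ss = T_in − Q̇/(ṁ c_p) = 10.6424 °C.
T approaches T_ss exponentially: T(t) = T_ss + (T₀ − T_ss) e^(−t/τ).
T(168.6) = 10.6424 + (26.4776)·e^(−168.6/94.4743) = 10.6424 + (26.4776)·0.167862 = 15.0870 °C.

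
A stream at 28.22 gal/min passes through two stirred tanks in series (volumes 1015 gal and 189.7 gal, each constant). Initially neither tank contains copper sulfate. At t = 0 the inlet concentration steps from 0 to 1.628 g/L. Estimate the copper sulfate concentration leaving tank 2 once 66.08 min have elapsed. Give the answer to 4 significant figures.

1.309 g/L

Time constants: τᵢ = Vᵢ/Q for each well-mixed tank.
τ₁ = 1015/28.22 = 35.9674 min; τ₂ = 189.7/28.22 = 6.72218 min.
Tank 1: C₁ = C_in(1 − e^(−t/τ₁)). Tank 2 (τ₁ ≠ τ₂): C₂ = C_in[1 − (τ₁ e^(−t/τ₁) − τ₂ e^(−t/τ₂))/(τ₁ − τ₂)].
At t = 66.08: e^(−t/τ₁) = 0.159260, e^(−t/τ₂) = 5.38052e-05.
C₂ = 1.628·[1 − (35.9674·0.159260 − 6.72218·5.38052e-05)/(29.2452)] = 1.628·0.804146 = 1.30915 g/L.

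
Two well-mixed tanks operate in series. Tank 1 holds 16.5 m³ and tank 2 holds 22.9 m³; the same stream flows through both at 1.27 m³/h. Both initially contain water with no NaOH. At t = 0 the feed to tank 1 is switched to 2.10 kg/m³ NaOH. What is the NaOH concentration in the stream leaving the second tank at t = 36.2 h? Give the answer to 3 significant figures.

1.42 kg/m³

Each tank obeys Vᵢ dCᵢ/dt = Q(Cᵢ₋₁ − Cᵢ), so τᵢ = Vᵢ/Q.
τ₁ = 16.5/1.27 = 12.992 h; τ₂ = 22.9/1.27 = 18.031 h.
Tank 1: C₁ = C_in(1 − e^(−t/τ₁)). Tank 2 (τ₁ ≠ τ₂): C₂ = C_in[1 − (τ₁ e^(−t/τ₁) − τ₂ e^(−t/τ₂))/(τ₁ − τ₂)].
At t = 36.2: e^(−t/τ₁) = 0.061649, e^(−t/τ₂) = 0.13431.
C₂ = 2.10·[1 − (12.992·0.061649 − 18.031·0.13431)/(-5.0394)] = 2.10·0.67836 = 1.4245 kg/m³.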